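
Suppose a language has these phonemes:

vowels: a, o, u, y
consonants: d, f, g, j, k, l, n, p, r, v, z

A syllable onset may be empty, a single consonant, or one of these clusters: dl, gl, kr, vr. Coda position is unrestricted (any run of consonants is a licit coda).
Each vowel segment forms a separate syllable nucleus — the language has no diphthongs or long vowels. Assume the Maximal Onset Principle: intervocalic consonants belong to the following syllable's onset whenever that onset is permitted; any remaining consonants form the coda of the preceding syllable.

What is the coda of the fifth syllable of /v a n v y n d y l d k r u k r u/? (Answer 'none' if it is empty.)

none

Nuclei (vowels): a, y, y, u, u → 5 syllables.
σ1/σ2 boundary: /nv/; trying suffixes from longest down, /v/ is the first permitted one, so coda /n/ | onset /v/.
σ2/σ3 boundary: cluster /nd/ — the longest permitted-onset suffix is /d/; onset = /d/, preceding coda = /n/.
σ3/σ4 boundary: /ldkr/ splits as /ld/ + /kr/ (/kr/ is the longest suffix that is a licit onset).
σ4/σ5 boundary: /kr/ is a licit onset in full, so it all attaches to the next syllable.
Putting it together: van.vyn.dyld.kru.kru.
Syllable 5 is /kru/: onset /kr/, nucleus /u/, coda ∅.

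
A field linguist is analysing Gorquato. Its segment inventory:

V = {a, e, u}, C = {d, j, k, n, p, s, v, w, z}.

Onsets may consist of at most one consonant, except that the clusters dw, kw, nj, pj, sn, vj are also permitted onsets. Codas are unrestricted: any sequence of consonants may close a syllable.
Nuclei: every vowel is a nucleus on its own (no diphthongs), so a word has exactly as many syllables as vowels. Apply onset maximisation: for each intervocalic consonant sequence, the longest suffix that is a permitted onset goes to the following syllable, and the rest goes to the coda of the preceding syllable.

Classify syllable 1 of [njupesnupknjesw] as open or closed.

Vowels present: u, e, u, e; each is a nucleus, giving 4 syllables.
/u…e/ gap (V1→V2): just /p/ — single C goes to the following onset.
/e…u/ gap (V2→V3): /sn/ — entire cluster is a permitted onset → onset /sn/, coda ∅.
/u…e/ gap (V3→V4): /pknj/ — longest licit onset from the right is /nj/, leaving /pk/ as coda.
Result: nju.pe.snupk.njesw.
Syllable 1 is /nju/; it ends in its nucleus with no coda, so it is open.

open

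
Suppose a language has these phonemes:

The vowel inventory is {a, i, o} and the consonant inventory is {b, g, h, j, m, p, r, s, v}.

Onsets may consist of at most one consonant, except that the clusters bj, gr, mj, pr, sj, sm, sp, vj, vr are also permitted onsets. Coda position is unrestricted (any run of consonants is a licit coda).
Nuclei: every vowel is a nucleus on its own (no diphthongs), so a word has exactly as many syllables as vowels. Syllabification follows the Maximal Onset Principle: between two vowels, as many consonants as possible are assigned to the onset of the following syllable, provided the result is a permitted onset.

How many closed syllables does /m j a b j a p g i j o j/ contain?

The vowels are a, a, i, o — 4 nuclei, so 4 syllables.
/a…a/ gap (V1→V2): /bj/ — entire cluster is a permitted onset → onset /bj/, coda ∅.
/a…i/ gap (V2→V3): /pg/ splits as /p/ + /g/ (/g/ is the longest suffix that is a licit onset).
/i…o/ gap (V3→V4): /j/ → onset of the next syllable (single consonants are always licit onsets).
Putting it together: mja.bjap.gi.joj.
Classifying each syllable: /mja/ (open), /bjap/ (closed), /gi/ (open), /joj/ (closed).
Closed syllables: 2.

2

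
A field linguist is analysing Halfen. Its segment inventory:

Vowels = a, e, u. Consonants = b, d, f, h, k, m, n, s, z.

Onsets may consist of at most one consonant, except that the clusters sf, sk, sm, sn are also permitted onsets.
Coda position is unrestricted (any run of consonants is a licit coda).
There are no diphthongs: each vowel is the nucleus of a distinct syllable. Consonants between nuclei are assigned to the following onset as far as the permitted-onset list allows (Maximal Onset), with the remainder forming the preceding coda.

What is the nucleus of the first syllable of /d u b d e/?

Vowels present: u, e; each is a nucleus, giving 2 syllables.
The first nucleus (vowel 1 from the left) is /u/.

u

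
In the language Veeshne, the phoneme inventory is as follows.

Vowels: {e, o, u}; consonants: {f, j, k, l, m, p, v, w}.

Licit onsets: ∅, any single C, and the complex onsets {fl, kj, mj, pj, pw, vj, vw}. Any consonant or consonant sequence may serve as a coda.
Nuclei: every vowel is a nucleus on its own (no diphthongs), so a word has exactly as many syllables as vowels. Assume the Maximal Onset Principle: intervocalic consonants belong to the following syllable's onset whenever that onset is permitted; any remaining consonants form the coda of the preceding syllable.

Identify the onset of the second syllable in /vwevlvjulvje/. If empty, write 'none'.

vj

Vowels present: e, u, e; each is a nucleus, giving 3 syllables.
Between /e/ (V1) and /u/ (V2): /vlvj/; trying suffixes from longest down, /vj/ is the first permitted one, so coda /vl/ | onset /vj/.
Between /u/ (V2) and /e/ (V3): /lvj/; trying suffixes from longest down, /vj/ is the first permitted one, so coda /l/ | onset /vj/.
So the parse is vwevl.vjul.vje.
Syllable 2 is /vjul/: onset /vj/, nucleus /u/, coda /l/.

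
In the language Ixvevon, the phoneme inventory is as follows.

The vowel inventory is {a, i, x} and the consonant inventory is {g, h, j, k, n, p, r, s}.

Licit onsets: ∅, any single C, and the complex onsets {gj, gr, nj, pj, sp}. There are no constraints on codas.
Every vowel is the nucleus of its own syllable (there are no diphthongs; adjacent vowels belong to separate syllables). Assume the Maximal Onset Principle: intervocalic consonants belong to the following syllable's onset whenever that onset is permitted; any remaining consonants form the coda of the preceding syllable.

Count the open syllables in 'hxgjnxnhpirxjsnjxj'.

1

Nuclei (vowels): x, x, i, x, x → 5 syllables.
/x…x/ gap (V1→V2): /gjn/ — longest licit onset from the right is /n/, leaving /gj/ as coda.
/x…i/ gap (V2→V3): cluster /nhp/ — the longest permitted-onset suffix is /p/; onset = /p/, preceding coda = /nh/.
/i…x/ gap (V3→V4): /r/ is a single consonant, so it becomes the next onset.
/x…x/ gap (V4→V5): /jsnj/ — longest licit onset from the right is /nj/, leaving /js/ as coda.
So the parse is hxgj.nxnh.pi.rxjs.njxj.
Classifying each syllable: /hxgj/ (closed), /nxnh/ (closed), /pi/ (open), /rxjs/ (closed), /njxj/ (closed).
Open syllables: 1.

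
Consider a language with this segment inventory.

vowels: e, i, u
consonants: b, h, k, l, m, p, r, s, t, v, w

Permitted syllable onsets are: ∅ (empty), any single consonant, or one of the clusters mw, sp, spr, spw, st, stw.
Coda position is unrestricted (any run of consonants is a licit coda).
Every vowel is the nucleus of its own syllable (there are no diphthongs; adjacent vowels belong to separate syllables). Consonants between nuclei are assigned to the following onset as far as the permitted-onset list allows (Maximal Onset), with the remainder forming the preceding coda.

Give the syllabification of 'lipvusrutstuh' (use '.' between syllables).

lip.vus.rut.stuh

Nuclei (vowels): i, u, u, u → 4 syllables.
σ1/σ2 boundary: /pv/ splits as /p/ + /v/ (/v/ is the longest suffix that is a licit onset).
σ2/σ3 boundary: /sr/ — longest licit onset from the right is /r/, leaving /s/ as coda.
σ3/σ4 boundary: cluster /tst/ — the longest permitted-onset suffix is /st/; onset = /st/, preceding coda = /t/.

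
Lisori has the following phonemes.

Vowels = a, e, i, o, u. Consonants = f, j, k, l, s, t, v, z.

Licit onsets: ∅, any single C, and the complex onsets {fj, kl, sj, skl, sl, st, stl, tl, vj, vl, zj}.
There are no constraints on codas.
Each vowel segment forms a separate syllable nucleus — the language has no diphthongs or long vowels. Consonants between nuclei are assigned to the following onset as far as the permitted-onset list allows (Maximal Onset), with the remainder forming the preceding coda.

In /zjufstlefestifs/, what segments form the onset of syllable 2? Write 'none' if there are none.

stl

The vowels are u, e, e, i — 4 nuclei, so 4 syllables.
/u…e/ gap (V1→V2): cluster /fstl/ — the longest permitted-onset suffix is /stl/; onset = /stl/, preceding coda = /f/.
/e…e/ gap (V2→V3): /f/ → onset of the next syllable (single consonants are always licit onsets).
/e…i/ gap (V3→V4): /st/ is a licit onset in full, so it all attaches to the next syllable.
Putting it together: zjuf.stle.fe.stifs.
Syllable 2 is /stle/: onset /stl/, nucleus /e/, coda ∅.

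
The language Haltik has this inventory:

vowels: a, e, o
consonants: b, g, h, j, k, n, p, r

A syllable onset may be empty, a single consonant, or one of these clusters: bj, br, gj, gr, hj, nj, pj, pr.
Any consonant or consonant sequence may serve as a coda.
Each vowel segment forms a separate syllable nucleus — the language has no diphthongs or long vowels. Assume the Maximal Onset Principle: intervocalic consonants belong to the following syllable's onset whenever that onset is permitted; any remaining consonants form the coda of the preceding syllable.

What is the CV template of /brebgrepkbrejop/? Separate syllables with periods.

Vowels present: e, e, e, o; each is a nucleus, giving 4 syllables.
σ1/σ2 boundary: /bgr/ — longest licit onset from the right is /gr/, leaving /b/ as coda.
σ2/σ3 boundary: /pkbr/; trying suffixes from longest down, /br/ is the first permitted one, so coda /pk/ | onset /br/.
σ3/σ4 boundary: just /j/ — single C goes to the following onset.
So the parse is breb.grepk.bre.jop.
Mapping each syllable to C/V: /breb/ → CCVC, /grepk/ → CCVCC, /bre/ → CCV, /jop/ → CVC.

CCVC.CCVCC.CCV.CVC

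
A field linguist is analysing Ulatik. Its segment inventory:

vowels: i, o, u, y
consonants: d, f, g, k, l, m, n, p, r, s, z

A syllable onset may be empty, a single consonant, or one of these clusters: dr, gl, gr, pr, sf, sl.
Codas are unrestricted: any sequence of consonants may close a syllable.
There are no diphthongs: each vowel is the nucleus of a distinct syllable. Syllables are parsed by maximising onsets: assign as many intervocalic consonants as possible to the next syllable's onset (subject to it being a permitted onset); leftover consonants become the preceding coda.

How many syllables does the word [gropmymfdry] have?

The vowels are o, y, y — 3 nuclei, so 3 syllables.

3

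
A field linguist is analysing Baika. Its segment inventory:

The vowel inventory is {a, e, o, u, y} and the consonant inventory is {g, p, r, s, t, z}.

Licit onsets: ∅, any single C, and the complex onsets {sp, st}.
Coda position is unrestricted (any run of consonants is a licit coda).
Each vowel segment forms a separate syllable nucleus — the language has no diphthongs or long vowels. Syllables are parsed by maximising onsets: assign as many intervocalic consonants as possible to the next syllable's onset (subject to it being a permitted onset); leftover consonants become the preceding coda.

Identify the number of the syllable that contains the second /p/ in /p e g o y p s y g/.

The vowels are e, o, y, y — 4 nuclei, so 4 syllables.
σ1/σ2 boundary: just /g/ — single C goes to the following onset.
σ2/σ3 boundary: nothing intervenes; syllable break is V.V.
σ3/σ4 boundary: /ps/; trying suffixes from longest down, /s/ is the first permitted one, so coda /p/ | onset /s/.
Result: pe.go.yp.syg.
The second /p/ is in the coda of syllable 3 (/yp/).

3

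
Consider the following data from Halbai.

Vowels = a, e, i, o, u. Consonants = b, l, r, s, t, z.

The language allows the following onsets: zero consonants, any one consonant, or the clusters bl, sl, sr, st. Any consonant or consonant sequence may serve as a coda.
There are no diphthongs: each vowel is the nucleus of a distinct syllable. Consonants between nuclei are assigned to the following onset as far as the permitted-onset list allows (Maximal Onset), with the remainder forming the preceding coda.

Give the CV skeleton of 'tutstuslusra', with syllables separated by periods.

CVC.CCV.CCV.CCV

Nuclei (vowels): u, u, u, a → 4 syllables.
σ1/σ2 boundary: /tst/ — longest licit onset from the right is /st/, leaving /t/ as coda.
σ2/σ3 boundary: /sl/ — entire cluster is a permitted onset → onset /sl/, coda ∅.
σ3/σ4 boundary: cluster /sr/ — /sr/ is itself a permitted onset, so the whole cluster goes right; preceding coda = ∅.
Result: tut.stu.slu.sra.
Mapping each syllable to C/V: /tut/ → CVC, /stu/ → CCV, /slu/ → CCV, /sra/ → CCV.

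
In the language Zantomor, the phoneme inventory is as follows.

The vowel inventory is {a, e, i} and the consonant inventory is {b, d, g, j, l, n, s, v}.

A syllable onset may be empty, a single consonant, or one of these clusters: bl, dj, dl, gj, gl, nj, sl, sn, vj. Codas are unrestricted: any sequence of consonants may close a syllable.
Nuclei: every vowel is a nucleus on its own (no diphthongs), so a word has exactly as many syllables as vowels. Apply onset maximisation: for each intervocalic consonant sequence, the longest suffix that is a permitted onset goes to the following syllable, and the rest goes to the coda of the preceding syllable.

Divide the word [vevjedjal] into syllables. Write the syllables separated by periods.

ve.vje.djal

Vowels present: e, e, a; each is a nucleus, giving 3 syllables.
V1 /e/ – V2 /e/: cluster /vj/ — /vj/ is itself a permitted onset, so the whole cluster goes right; preceding coda = ∅.
V2 /e/ – V3 /a/: /dj/ is a licit onset in full, so it all attaches to the next syllable.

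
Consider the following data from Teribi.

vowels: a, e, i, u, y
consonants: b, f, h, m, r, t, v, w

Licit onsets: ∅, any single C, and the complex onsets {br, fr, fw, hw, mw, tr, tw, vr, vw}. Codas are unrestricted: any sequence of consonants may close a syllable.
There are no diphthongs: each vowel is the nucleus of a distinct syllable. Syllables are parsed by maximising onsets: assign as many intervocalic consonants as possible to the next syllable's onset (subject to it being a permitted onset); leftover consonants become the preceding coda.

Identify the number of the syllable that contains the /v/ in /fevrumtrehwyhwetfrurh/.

Vowels present: e, u, e, y, e, u; each is a nucleus, giving 6 syllables.
/e…u/ gap (V1→V2): /vr/ — entire cluster is a permitted onset → onset /vr/, coda ∅.
/u…e/ gap (V2→V3): /mtr/ splits as /m/ + /tr/ (/tr/ is the longest suffix that is a licit onset).
/e…y/ gap (V3→V4): /hw/ is a licit onset in full, so it all attaches to the next syllable.
/y…e/ gap (V4→V5): /hw/ is a licit onset in full, so it all attaches to the next syllable.
/e…u/ gap (V5→V6): cluster /tfr/ — the longest permitted-onset suffix is /fr/; onset = /fr/, preceding coda = /t/.
Result: fe.vrum.tre.hwy.hwet.frurh.
The /v/ is in the onset of syllable 2 (/vrum/).

2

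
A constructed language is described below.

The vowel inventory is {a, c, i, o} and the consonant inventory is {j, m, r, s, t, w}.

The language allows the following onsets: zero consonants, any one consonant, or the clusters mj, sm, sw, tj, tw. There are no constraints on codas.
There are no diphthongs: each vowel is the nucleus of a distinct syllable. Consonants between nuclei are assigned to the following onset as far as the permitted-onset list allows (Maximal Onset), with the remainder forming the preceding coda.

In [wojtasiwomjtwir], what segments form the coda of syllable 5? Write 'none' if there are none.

The vowels are o, a, i, o, i — 5 nuclei, so 5 syllables.
/o…a/ gap (V1→V2): /jt/ — longest licit onset from the right is /t/, leaving /j/ as coda.
/a…i/ gap (V2→V3): just /s/ — single C goes to the following onset.
/i…o/ gap (V3→V4): just /w/ — single C goes to the following onset.
/o…i/ gap (V4→V5): /mjtw/; trying suffixes from longest down, /tw/ is the first permitted one, so coda /mj/ | onset /tw/.
Putting it together: woj.ta.si.womj.twir.
Syllable 5 is /twir/: onset /tw/, nucleus /i/, coda /r/.

r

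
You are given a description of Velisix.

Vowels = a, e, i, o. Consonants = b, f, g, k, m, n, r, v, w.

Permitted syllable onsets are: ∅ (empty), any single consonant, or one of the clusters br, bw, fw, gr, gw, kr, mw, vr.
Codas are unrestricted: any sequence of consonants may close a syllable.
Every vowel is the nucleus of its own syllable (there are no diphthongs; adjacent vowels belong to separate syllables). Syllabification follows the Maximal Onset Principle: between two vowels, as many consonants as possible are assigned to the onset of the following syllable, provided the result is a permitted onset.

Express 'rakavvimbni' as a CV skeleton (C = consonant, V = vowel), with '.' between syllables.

CV.CVC.CVCC.CV

Nuclei (vowels): a, a, i, i → 4 syllables.
σ1/σ2 boundary: /k/ → onset of the next syllable (single consonants are always licit onsets).
σ2/σ3 boundary: /vv/; trying suffixes from longest down, /v/ is the first permitted one, so coda /v/ | onset /v/.
σ3/σ4 boundary: cluster /mbn/ — the longest permitted-onset suffix is /n/; onset = /n/, preceding coda = /mb/.
Putting it together: ra.kav.vimb.ni.
Mapping each syllable to C/V: /ra/ → CV, /kav/ → CVC, /vimb/ → CVCC, /ni/ → CV.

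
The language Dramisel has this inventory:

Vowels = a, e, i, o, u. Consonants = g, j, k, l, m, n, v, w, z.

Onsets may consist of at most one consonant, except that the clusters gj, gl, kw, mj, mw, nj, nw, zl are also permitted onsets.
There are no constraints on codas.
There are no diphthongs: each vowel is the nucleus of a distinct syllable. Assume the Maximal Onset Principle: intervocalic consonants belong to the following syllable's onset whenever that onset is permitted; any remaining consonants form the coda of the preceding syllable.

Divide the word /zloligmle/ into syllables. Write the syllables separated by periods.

zlo.ligm.le

Vowels present: o, i, e; each is a nucleus, giving 3 syllables.
σ1/σ2 boundary: just /l/ — single C goes to the following onset.
σ2/σ3 boundary: /gml/ splits as /gm/ + /l/ (/l/ is the longest suffix that is a licit onset).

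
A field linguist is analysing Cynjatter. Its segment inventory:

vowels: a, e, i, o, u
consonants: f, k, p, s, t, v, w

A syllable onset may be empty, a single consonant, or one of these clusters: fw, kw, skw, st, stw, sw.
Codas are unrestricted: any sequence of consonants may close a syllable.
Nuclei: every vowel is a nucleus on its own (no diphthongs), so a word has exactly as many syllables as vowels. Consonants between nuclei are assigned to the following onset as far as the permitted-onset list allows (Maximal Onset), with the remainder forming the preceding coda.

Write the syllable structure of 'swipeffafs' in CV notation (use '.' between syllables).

Vowels present: i, e, a; each is a nucleus, giving 3 syllables.
σ1/σ2 boundary: /p/ is a single consonant, so it becomes the next onset.
σ2/σ3 boundary: /ff/ splits as /f/ + /f/ (/f/ is the longest suffix that is a licit onset).
Result: swi.pef.fafs.
Mapping each syllable to C/V: /swi/ → CCV, /pef/ → CVC, /fafs/ → CVCC.

CCV.CVC.CVCC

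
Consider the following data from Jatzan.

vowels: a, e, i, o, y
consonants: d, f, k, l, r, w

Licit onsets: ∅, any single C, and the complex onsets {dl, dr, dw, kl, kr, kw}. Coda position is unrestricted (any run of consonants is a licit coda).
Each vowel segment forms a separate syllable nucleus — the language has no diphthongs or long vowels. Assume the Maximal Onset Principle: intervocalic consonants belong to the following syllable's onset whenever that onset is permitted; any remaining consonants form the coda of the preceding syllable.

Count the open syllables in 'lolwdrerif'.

Vowels present: o, e, i; each is a nucleus, giving 3 syllables.
Between /o/ (V1) and /e/ (V2): /lwdr/ splits as /lw/ + /dr/ (/dr/ is the longest suffix that is a licit onset).
Between /e/ (V2) and /i/ (V3): /r/ → onset of the next syllable (single consonants are always licit onsets).
So the parse is lolw.dre.rif.
Classifying each syllable: /lolw/ (closed), /dre/ (open), /rif/ (closed).
Open syllables: 1.

1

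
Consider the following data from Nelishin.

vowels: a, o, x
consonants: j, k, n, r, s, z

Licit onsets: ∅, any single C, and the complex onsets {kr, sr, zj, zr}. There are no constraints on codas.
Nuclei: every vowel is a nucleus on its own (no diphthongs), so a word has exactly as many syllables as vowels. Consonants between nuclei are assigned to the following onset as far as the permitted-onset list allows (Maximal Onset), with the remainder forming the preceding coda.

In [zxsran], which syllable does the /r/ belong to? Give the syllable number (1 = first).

2

Vowels present: x, a; each is a nucleus, giving 2 syllables.
V1 /x/ – V2 /a/: /sr/ is a licit onset in full, so it all attaches to the next syllable.
Putting it together: zx.sran.
The /r/ is in the onset of syllable 2 (/sran/).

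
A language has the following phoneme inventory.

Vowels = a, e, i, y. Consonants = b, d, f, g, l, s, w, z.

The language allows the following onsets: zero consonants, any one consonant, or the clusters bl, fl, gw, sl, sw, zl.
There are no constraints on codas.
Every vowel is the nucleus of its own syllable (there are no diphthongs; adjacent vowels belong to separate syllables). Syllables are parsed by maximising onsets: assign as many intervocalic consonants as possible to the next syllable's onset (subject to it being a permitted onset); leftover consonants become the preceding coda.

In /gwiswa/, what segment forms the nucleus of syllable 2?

a

The vowels are i, a — 2 nuclei, so 2 syllables.
The second nucleus (vowel 2 from the left) is /a/.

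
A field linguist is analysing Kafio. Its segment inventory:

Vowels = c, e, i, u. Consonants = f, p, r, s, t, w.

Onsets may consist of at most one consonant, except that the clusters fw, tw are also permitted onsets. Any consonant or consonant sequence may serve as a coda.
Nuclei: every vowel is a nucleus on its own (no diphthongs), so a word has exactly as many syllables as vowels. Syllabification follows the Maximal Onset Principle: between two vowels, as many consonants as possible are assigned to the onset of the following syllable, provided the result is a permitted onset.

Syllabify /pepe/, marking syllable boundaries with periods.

pe.pe

Vowels present: e, e; each is a nucleus, giving 2 syllables.
σ1/σ2 boundary: /p/ is a single consonant, so it becomes the next onset.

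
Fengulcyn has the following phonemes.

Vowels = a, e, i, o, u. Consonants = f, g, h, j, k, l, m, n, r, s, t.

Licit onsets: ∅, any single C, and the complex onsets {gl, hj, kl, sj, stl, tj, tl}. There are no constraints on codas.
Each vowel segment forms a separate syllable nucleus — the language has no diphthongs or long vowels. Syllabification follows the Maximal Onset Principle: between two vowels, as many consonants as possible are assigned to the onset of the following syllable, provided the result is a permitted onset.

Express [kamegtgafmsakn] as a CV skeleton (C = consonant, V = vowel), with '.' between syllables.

CV.CVCC.CVCC.CVCC

Vowels present: a, e, a, a; each is a nucleus, giving 4 syllables.
Between /a/ (V1) and /e/ (V2): /m/ is a single consonant, so it becomes the next onset.
Between /e/ (V2) and /a/ (V3): cluster /gtg/ — the longest permitted-onset suffix is /g/; onset = /g/, preceding coda = /gt/.
Between /a/ (V3) and /a/ (V4): /fms/; trying suffixes from longest down, /s/ is the first permitted one, so coda /fm/ | onset /s/.
Result: ka.megt.gafm.sakn.
Mapping each syllable to C/V: /ka/ → CV, /megt/ → CVCC, /gafm/ → CVCC, /sakn/ → CVCC.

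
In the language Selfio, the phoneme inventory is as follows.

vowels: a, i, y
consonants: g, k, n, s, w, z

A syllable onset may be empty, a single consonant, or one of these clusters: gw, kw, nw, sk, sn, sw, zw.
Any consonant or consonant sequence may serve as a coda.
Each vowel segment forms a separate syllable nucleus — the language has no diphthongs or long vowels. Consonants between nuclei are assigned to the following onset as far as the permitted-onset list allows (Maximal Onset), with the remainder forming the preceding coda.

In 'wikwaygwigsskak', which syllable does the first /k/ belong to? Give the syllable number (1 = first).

2

Nuclei (vowels): i, a, y, i, a → 5 syllables.
V1 /i/ – V2 /a/: /kw/ is a licit onset in full, so it all attaches to the next syllable.
V2 /a/ – V3 /y/: hiatus — the boundary sits between the two vowels.
V3 /y/ – V4 /i/: /gw/ is a licit onset in full, so it all attaches to the next syllable.
V4 /i/ – V5 /a/: /gssk/ splits as /gs/ + /sk/ (/sk/ is the longest suffix that is a licit onset).
Putting it together: wi.kwa.y.gwigs.skak.
The first /k/ is in the onset of syllable 2 (/kwa/).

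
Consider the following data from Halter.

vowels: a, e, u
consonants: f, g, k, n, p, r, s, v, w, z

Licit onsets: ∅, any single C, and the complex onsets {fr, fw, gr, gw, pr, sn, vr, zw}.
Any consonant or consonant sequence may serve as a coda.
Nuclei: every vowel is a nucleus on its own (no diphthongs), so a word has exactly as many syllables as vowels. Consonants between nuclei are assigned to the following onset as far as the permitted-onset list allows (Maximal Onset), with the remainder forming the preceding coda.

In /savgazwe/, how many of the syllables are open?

2

The vowels are a, a, e — 3 nuclei, so 3 syllables.
σ1/σ2 boundary: /vg/ — longest licit onset from the right is /g/, leaving /v/ as coda.
σ2/σ3 boundary: /zw/ is a licit onset in full, so it all attaches to the next syllable.
So the parse is sav.ga.zwe.
Classifying each syllable: /sav/ (closed), /ga/ (open), /zwe/ (open).
Open syllables: 2.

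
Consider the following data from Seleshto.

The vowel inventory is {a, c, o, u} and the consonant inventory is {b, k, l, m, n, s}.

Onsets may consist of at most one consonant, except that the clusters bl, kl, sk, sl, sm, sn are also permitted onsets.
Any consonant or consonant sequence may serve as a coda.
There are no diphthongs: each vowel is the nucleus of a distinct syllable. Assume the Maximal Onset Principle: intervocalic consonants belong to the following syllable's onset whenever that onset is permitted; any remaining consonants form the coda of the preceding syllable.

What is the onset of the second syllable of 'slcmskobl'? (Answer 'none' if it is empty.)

sk

The vowels are c, o — 2 nuclei, so 2 syllables.
/c…o/ gap (V1→V2): cluster /msk/ — the longest permitted-onset suffix is /sk/; onset = /sk/, preceding coda = /m/.
Syllabification: slcm.skobl.
Syllable 2 is /skobl/: onset /sk/, nucleus /o/, coda /bl/.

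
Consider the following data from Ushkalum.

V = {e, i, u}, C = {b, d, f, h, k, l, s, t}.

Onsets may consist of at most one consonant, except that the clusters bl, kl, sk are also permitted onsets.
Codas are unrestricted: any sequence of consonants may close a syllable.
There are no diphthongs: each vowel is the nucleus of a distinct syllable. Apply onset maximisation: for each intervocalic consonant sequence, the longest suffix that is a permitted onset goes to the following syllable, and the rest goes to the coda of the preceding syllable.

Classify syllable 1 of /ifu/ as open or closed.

open

Vowels present: i, u; each is a nucleus, giving 2 syllables.
V1 /i/ – V2 /u/: /f/ is a single consonant, so it becomes the next onset.
Putting it together: i.fu.
Syllable 1 is /i/; it ends in its nucleus with no coda, so it is open.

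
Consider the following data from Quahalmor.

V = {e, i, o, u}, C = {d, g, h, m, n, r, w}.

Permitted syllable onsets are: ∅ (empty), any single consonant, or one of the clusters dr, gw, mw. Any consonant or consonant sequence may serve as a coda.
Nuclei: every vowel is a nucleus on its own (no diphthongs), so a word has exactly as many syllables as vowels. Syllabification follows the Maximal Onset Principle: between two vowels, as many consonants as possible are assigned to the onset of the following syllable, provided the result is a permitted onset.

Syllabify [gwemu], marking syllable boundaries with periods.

gwe.mu

Vowels present: e, u; each is a nucleus, giving 2 syllables.
V1 /e/ – V2 /u/: /m/ → onset of the next syllable (single consonants are always licit onsets).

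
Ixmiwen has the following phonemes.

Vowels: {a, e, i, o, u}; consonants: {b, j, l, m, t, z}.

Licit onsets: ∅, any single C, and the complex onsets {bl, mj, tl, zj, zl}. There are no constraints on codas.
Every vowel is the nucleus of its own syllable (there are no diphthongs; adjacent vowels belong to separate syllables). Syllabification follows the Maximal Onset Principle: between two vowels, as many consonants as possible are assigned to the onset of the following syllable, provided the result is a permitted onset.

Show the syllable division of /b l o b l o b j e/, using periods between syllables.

blo.blob.je

Vowels present: o, o, e; each is a nucleus, giving 3 syllables.
/o…o/ gap (V1→V2): /bl/ is a licit onset in full, so it all attaches to the next syllable.
/o…e/ gap (V2→V3): cluster /bj/ — the longest permitted-onset suffix is /j/; onset = /j/, preceding coda = /b/.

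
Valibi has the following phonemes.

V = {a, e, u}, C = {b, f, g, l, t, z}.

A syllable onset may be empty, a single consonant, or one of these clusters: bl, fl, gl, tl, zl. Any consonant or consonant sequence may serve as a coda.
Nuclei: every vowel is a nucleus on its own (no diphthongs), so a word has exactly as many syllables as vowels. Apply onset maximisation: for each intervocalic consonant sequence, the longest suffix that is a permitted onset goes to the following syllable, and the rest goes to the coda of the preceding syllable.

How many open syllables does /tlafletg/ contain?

Vowels present: a, e; each is a nucleus, giving 2 syllables.
σ1/σ2 boundary: cluster /fl/ — /fl/ is itself a permitted onset, so the whole cluster goes right; preceding coda = ∅.
So the parse is tla.fletg.
Classifying each syllable: /tla/ (open), /fletg/ (closed).
Open syllables: 1.

1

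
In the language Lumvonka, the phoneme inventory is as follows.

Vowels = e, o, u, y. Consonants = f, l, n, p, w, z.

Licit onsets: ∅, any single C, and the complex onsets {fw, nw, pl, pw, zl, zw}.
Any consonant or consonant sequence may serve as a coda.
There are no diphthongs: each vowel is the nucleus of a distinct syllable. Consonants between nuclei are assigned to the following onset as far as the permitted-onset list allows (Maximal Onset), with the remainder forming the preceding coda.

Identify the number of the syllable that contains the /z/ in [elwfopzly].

The vowels are e, o, y — 3 nuclei, so 3 syllables.
Between /e/ (V1) and /o/ (V2): /lwf/ — longest licit onset from the right is /f/, leaving /lw/ as coda.
Between /o/ (V2) and /y/ (V3): cluster /pzl/ — the longest permitted-onset suffix is /zl/; onset = /zl/, preceding coda = /p/.
So the parse is elw.fop.zly.
The /z/ is in the onset of syllable 3 (/zly/).

3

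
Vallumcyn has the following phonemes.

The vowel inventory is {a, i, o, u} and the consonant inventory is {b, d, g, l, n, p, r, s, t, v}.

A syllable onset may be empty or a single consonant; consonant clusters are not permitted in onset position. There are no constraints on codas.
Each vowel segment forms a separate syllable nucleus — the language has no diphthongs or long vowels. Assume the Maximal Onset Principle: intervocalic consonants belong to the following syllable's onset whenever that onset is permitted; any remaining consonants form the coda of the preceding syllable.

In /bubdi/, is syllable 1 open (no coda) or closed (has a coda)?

The vowels are u, i — 2 nuclei, so 2 syllables.
Between /u/ (V1) and /i/ (V2): /bd/; trying suffixes from longest down, /d/ is the first permitted one, so coda /b/ | onset /d/.
Syllabification: bub.di.
Syllable 1 is /bub/ with coda /b/, so it is closed.

closed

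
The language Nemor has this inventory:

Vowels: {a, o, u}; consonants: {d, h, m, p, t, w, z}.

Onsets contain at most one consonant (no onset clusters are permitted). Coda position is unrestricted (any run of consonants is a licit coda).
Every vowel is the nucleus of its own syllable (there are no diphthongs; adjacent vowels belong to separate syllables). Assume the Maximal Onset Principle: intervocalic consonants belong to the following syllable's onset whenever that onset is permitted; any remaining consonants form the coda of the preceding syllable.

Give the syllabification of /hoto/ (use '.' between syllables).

ho.to

Nuclei (vowels): o, o → 2 syllables.
V1 /o/ – V2 /o/: /t/ → onset of the next syllable (single consonants are always licit onsets).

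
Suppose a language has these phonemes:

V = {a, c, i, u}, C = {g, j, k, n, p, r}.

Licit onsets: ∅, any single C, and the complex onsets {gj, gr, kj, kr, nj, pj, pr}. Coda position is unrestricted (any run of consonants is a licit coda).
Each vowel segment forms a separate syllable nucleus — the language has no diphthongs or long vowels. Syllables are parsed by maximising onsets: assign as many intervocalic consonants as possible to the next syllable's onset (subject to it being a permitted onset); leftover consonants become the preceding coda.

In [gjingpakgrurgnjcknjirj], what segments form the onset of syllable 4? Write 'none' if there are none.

nj

Nuclei (vowels): i, a, u, c, i → 5 syllables.
V1 /i/ – V2 /a/: /ngp/ splits as /ng/ + /p/ (/p/ is the longest suffix that is a licit onset).
V2 /a/ – V3 /u/: /kgr/ splits as /k/ + /gr/ (/gr/ is the longest suffix that is a licit onset).
V3 /u/ – V4 /c/: /rgnj/ — longest licit onset from the right is /nj/, leaving /rg/ as coda.
V4 /c/ – V5 /i/: cluster /knj/ — the longest permitted-onset suffix is /nj/; onset = /nj/, preceding coda = /k/.
So the parse is gjing.pak.grurg.njck.njirj.
Syllable 4 is /njck/: onset /nj/, nucleus /c/, coda /k/.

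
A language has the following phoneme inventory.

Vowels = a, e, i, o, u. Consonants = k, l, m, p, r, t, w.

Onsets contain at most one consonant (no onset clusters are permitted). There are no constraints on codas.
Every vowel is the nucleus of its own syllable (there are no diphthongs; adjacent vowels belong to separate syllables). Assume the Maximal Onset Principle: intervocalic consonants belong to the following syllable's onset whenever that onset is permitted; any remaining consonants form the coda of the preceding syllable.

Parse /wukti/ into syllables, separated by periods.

Vowels present: u, i; each is a nucleus, giving 2 syllables.
V1 /u/ – V2 /i/: cluster /kt/ — the longest permitted-onset suffix is /t/; onset = /t/, preceding coda = /k/.

wuk.ti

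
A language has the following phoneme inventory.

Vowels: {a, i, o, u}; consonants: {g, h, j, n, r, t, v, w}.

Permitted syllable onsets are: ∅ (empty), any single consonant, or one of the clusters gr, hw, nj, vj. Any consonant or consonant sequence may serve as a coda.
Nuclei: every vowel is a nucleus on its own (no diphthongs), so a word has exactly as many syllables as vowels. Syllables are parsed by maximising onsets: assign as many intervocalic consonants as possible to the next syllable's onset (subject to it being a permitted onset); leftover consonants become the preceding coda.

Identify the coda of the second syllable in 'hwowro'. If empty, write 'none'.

Nuclei (vowels): o, o → 2 syllables.
/o…o/ gap (V1→V2): /wr/ splits as /w/ + /r/ (/r/ is the longest suffix that is a licit onset).
Putting it together: hwow.ro.
Syllable 2 is /ro/: onset /r/, nucleus /o/, coda ∅.

none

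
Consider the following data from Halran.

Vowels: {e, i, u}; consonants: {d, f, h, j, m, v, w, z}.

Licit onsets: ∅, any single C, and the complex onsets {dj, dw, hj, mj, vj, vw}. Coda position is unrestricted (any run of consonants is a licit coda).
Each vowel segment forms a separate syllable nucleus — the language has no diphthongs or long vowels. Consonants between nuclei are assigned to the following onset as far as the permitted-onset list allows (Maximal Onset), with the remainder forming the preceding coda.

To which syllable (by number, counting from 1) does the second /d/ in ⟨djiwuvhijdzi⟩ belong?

3

Nuclei (vowels): i, u, i, i → 4 syllables.
/i…u/ gap (V1→V2): /w/ is a single consonant, so it becomes the next onset.
/u…i/ gap (V2→V3): cluster /vh/ — the longest permitted-onset suffix is /h/; onset = /h/, preceding coda = /v/.
/i…i/ gap (V3→V4): /jdz/ — longest licit onset from the right is /z/, leaving /jd/ as coda.
Putting it together: dji.wuv.hijd.zi.
The second /d/ is in the coda of syllable 3 (/hijd/).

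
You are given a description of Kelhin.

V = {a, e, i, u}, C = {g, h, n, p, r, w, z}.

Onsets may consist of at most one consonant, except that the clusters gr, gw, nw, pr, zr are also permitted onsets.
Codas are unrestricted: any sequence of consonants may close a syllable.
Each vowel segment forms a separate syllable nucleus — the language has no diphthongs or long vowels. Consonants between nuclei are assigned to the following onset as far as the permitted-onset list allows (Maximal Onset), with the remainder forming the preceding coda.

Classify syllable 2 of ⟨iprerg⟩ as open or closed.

closed

Nuclei (vowels): i, e → 2 syllables.
V1 /i/ – V2 /e/: cluster /pr/ — /pr/ is itself a permitted onset, so the whole cluster goes right; preceding coda = ∅.
Result: i.prerg.
Syllable 2 is /prerg/ with coda /rg/, so it is closed.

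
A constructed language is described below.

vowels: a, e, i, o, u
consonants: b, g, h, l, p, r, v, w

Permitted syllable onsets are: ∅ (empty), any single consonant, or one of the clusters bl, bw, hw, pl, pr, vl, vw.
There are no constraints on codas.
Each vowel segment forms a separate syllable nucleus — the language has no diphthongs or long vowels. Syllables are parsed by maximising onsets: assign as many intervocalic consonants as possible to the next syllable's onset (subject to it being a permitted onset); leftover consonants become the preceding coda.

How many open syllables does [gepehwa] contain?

Nuclei (vowels): e, e, a → 3 syllables.
σ1/σ2 boundary: /p/ is a single consonant, so it becomes the next onset.
σ2/σ3 boundary: /hw/ is a licit onset in full, so it all attaches to the next syllable.
Syllabification: ge.pe.hwa.
Classifying each syllable: /ge/ (open), /pe/ (open), /hwa/ (open).
Open syllables: 3.

3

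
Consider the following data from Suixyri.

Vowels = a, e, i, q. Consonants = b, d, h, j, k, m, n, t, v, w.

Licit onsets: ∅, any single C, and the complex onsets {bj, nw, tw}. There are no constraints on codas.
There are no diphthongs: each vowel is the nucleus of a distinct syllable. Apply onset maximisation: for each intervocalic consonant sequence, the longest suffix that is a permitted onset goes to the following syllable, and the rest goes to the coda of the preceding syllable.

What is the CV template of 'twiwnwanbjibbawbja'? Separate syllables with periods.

CCVC.CCVC.CCVC.CVC.CCV

Nuclei (vowels): i, a, i, a, a → 5 syllables.
/i…a/ gap (V1→V2): /wnw/ splits as /w/ + /nw/ (/nw/ is the longest suffix that is a licit onset).
/a…i/ gap (V2→V3): /nbj/ — longest licit onset from the right is /bj/, leaving /n/ as coda.
/i…a/ gap (V3→V4): /bb/ — longest licit onset from the right is /b/, leaving /b/ as coda.
/a…a/ gap (V4→V5): /wbj/ — longest licit onset from the right is /bj/, leaving /w/ as coda.
So the parse is twiw.nwan.bjib.baw.bja.
Mapping each syllable to C/V: /twiw/ → CCVC, /nwan/ → CCVC, /bjib/ → CCVC, /baw/ → CVC, /bja/ → CCV.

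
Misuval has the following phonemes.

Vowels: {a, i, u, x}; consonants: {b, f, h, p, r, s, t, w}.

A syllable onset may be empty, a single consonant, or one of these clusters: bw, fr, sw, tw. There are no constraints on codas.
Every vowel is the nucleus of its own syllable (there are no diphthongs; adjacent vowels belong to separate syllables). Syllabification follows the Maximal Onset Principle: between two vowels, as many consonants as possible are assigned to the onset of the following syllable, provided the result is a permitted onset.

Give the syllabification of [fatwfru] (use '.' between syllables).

fatw.fru

Vowels present: a, u; each is a nucleus, giving 2 syllables.
/a…u/ gap (V1→V2): /twfr/ — longest licit onset from the right is /fr/, leaving /tw/ as coda.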